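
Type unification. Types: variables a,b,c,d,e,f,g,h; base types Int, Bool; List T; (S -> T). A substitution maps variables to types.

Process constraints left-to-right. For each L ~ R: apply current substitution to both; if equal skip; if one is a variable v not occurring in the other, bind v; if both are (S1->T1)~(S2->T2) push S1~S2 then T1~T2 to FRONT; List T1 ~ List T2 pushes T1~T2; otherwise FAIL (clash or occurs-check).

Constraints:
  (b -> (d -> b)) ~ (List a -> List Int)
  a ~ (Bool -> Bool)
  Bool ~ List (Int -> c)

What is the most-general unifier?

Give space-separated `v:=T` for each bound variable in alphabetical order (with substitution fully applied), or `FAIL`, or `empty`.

Answer: FAIL

Derivation:
step 1: unify (b -> (d -> b)) ~ (List a -> List Int)  [subst: {-} | 2 pending]
  -> decompose arrow: push b~List a, (d -> b)~List Int
step 2: unify b ~ List a  [subst: {-} | 3 pending]
  bind b := List a
step 3: unify (d -> List a) ~ List Int  [subst: {b:=List a} | 2 pending]
  clash: (d -> List a) vs List Int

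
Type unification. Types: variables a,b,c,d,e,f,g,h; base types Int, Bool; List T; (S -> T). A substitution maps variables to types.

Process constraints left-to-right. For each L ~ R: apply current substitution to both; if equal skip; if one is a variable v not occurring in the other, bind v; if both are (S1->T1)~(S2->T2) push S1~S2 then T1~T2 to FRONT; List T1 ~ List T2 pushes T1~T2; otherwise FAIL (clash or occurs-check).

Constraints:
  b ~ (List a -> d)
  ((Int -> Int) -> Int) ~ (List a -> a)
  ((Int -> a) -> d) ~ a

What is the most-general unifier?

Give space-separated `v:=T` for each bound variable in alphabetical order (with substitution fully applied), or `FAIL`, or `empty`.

step 1: unify b ~ (List a -> d)  [subst: {-} | 2 pending]
  bind b := (List a -> d)
step 2: unify ((Int -> Int) -> Int) ~ (List a -> a)  [subst: {b:=(List a -> d)} | 1 pending]
  -> decompose arrow: push (Int -> Int)~List a, Int~a
step 3: unify (Int -> Int) ~ List a  [subst: {b:=(List a -> d)} | 2 pending]
  clash: (Int -> Int) vs List a

Answer: FAIL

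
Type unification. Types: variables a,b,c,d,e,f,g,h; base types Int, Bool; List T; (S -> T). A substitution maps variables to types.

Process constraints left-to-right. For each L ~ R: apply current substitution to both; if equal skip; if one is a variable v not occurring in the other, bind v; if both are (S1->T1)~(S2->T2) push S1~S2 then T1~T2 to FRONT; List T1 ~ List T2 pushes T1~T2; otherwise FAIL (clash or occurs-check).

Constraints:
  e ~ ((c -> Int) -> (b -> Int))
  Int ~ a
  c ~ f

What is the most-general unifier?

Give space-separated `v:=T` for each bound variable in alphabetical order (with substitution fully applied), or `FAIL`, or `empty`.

step 1: unify e ~ ((c -> Int) -> (b -> Int))  [subst: {-} | 2 pending]
  bind e := ((c -> Int) -> (b -> Int))
step 2: unify Int ~ a  [subst: {e:=((c -> Int) -> (b -> Int))} | 1 pending]
  bind a := Int
step 3: unify c ~ f  [subst: {e:=((c -> Int) -> (b -> Int)), a:=Int} | 0 pending]
  bind c := f

Answer: a:=Int c:=f e:=((f -> Int) -> (b -> Int))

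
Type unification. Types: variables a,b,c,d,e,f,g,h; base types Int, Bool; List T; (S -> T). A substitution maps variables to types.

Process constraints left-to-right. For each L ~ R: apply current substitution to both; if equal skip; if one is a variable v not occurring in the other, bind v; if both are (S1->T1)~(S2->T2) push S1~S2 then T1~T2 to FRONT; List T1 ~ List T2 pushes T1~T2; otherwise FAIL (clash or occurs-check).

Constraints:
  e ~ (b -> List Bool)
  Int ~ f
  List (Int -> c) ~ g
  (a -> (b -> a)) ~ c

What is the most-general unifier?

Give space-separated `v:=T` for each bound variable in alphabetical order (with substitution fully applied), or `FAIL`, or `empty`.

step 1: unify e ~ (b -> List Bool)  [subst: {-} | 3 pending]
  bind e := (b -> List Bool)
step 2: unify Int ~ f  [subst: {e:=(b -> List Bool)} | 2 pending]
  bind f := Int
step 3: unify List (Int -> c) ~ g  [subst: {e:=(b -> List Bool), f:=Int} | 1 pending]
  bind g := List (Int -> c)
step 4: unify (a -> (b -> a)) ~ c  [subst: {e:=(b -> List Bool), f:=Int, g:=List (Int -> c)} | 0 pending]
  bind c := (a -> (b -> a))

Answer: c:=(a -> (b -> a)) e:=(b -> List Bool) f:=Int g:=List (Int -> (a -> (b -> a)))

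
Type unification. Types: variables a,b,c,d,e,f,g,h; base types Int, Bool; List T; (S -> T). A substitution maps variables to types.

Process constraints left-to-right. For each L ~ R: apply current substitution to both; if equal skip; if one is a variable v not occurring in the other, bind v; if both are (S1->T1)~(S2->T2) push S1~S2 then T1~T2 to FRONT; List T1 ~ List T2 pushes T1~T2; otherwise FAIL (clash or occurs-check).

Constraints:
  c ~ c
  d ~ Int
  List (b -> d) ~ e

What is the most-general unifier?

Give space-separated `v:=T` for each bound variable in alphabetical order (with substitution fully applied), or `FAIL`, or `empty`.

Answer: d:=Int e:=List (b -> Int)

Derivation:
step 1: unify c ~ c  [subst: {-} | 2 pending]
  -> identical, skip
step 2: unify d ~ Int  [subst: {-} | 1 pending]
  bind d := Int
step 3: unify List (b -> Int) ~ e  [subst: {d:=Int} | 0 pending]
  bind e := List (b -> Int)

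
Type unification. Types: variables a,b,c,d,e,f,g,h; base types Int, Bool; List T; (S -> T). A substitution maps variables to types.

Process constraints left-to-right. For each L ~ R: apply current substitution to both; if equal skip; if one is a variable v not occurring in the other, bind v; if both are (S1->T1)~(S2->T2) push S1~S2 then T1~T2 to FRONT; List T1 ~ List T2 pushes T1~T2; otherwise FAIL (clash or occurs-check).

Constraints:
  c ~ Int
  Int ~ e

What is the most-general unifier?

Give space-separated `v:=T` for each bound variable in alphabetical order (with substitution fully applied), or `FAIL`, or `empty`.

step 1: unify c ~ Int  [subst: {-} | 1 pending]
  bind c := Int
step 2: unify Int ~ e  [subst: {c:=Int} | 0 pending]
  bind e := Int

Answer: c:=Int e:=Int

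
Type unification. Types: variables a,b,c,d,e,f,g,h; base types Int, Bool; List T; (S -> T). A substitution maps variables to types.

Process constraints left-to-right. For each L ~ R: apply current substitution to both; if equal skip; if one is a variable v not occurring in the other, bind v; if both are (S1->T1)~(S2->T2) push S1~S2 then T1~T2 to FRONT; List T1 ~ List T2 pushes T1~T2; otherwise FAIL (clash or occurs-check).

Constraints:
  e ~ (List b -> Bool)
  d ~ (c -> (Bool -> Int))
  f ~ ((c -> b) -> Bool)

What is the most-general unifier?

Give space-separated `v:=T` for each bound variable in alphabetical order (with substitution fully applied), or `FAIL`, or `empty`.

Answer: d:=(c -> (Bool -> Int)) e:=(List b -> Bool) f:=((c -> b) -> Bool)

Derivation:
step 1: unify e ~ (List b -> Bool)  [subst: {-} | 2 pending]
  bind e := (List b -> Bool)
step 2: unify d ~ (c -> (Bool -> Int))  [subst: {e:=(List b -> Bool)} | 1 pending]
  bind d := (c -> (Bool -> Int))
step 3: unify f ~ ((c -> b) -> Bool)  [subst: {e:=(List b -> Bool), d:=(c -> (Bool -> Int))} | 0 pending]
  bind f := ((c -> b) -> Bool)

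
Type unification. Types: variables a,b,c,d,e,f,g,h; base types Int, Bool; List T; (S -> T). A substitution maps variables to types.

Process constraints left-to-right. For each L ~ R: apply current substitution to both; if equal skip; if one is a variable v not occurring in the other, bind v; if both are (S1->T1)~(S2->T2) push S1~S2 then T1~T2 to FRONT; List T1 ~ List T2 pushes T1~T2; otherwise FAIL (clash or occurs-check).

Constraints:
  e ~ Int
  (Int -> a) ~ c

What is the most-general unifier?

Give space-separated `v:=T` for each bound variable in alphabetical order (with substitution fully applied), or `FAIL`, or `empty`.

Answer: c:=(Int -> a) e:=Int

Derivation:
step 1: unify e ~ Int  [subst: {-} | 1 pending]
  bind e := Int
step 2: unify (Int -> a) ~ c  [subst: {e:=Int} | 0 pending]
  bind c := (Int -> a)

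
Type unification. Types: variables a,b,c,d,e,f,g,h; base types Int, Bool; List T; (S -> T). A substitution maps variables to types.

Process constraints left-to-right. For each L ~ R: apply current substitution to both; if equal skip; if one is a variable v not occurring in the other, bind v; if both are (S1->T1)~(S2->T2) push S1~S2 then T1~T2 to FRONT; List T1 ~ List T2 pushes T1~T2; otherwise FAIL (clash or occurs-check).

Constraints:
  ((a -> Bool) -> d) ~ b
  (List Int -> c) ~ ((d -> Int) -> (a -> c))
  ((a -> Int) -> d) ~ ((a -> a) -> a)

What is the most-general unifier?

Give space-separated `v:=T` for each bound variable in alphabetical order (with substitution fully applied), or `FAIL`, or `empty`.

step 1: unify ((a -> Bool) -> d) ~ b  [subst: {-} | 2 pending]
  bind b := ((a -> Bool) -> d)
step 2: unify (List Int -> c) ~ ((d -> Int) -> (a -> c))  [subst: {b:=((a -> Bool) -> d)} | 1 pending]
  -> decompose arrow: push List Int~(d -> Int), c~(a -> c)
step 3: unify List Int ~ (d -> Int)  [subst: {b:=((a -> Bool) -> d)} | 2 pending]
  clash: List Int vs (d -> Int)

Answer: FAIL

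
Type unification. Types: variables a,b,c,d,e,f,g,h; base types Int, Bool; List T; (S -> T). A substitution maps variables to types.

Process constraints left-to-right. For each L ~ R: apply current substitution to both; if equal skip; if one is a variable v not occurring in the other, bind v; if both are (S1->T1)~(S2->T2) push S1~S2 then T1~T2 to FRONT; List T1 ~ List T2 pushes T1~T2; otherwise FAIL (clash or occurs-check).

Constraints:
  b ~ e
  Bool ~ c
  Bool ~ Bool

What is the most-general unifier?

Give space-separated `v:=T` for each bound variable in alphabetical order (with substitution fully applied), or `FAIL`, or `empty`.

Answer: b:=e c:=Bool

Derivation:
step 1: unify b ~ e  [subst: {-} | 2 pending]
  bind b := e
step 2: unify Bool ~ c  [subst: {b:=e} | 1 pending]
  bind c := Bool
step 3: unify Bool ~ Bool  [subst: {b:=e, c:=Bool} | 0 pending]
  -> identical, skip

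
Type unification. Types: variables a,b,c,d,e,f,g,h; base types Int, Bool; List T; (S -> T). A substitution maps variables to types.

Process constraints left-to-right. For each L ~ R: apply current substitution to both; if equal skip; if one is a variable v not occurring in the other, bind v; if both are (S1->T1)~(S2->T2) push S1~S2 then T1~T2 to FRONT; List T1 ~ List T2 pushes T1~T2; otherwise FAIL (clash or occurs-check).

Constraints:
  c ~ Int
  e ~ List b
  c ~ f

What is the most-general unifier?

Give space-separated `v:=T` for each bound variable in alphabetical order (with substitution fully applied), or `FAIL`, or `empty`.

Answer: c:=Int e:=List b f:=Int

Derivation:
step 1: unify c ~ Int  [subst: {-} | 2 pending]
  bind c := Int
step 2: unify e ~ List b  [subst: {c:=Int} | 1 pending]
  bind e := List b
step 3: unify Int ~ f  [subst: {c:=Int, e:=List b} | 0 pending]
  bind f := Int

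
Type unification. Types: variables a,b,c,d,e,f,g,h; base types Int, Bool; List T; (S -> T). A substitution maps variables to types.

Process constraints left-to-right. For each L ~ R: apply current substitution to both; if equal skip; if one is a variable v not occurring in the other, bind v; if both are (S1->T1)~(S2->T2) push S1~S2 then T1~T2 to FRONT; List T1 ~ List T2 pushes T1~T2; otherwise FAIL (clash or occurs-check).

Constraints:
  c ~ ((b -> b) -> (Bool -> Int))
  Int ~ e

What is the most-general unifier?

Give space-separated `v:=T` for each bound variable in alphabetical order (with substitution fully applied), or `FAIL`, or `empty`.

Answer: c:=((b -> b) -> (Bool -> Int)) e:=Int

Derivation:
step 1: unify c ~ ((b -> b) -> (Bool -> Int))  [subst: {-} | 1 pending]
  bind c := ((b -> b) -> (Bool -> Int))
step 2: unify Int ~ e  [subst: {c:=((b -> b) -> (Bool -> Int))} | 0 pending]
  bind e := Int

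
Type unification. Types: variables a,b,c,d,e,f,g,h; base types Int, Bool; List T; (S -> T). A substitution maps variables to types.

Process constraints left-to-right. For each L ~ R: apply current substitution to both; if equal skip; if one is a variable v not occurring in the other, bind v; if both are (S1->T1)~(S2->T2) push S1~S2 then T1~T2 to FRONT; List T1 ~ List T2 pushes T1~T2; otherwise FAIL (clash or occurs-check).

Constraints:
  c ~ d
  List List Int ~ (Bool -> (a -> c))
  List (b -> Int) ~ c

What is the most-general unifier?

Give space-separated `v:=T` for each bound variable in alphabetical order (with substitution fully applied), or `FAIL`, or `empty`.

step 1: unify c ~ d  [subst: {-} | 2 pending]
  bind c := d
step 2: unify List List Int ~ (Bool -> (a -> d))  [subst: {c:=d} | 1 pending]
  clash: List List Int vs (Bool -> (a -> d))

Answer: FAIL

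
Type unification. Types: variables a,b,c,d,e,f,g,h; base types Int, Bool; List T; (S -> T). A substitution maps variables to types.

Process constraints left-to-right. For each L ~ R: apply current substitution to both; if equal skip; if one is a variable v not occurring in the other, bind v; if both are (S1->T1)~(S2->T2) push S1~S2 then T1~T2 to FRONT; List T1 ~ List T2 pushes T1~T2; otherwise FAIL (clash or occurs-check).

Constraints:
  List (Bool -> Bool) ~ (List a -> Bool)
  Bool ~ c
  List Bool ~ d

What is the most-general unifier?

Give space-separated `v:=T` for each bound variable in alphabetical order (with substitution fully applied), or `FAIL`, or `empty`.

step 1: unify List (Bool -> Bool) ~ (List a -> Bool)  [subst: {-} | 2 pending]
  clash: List (Bool -> Bool) vs (List a -> Bool)

Answer: FAIL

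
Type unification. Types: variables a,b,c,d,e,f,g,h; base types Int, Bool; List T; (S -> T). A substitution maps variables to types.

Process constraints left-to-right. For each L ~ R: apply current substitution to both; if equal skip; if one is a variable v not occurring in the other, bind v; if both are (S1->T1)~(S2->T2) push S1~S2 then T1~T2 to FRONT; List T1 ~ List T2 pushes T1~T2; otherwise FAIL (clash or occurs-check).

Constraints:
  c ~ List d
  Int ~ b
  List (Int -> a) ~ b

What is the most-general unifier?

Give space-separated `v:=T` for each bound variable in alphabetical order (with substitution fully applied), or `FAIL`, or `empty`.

step 1: unify c ~ List d  [subst: {-} | 2 pending]
  bind c := List d
step 2: unify Int ~ b  [subst: {c:=List d} | 1 pending]
  bind b := Int
step 3: unify List (Int -> a) ~ Int  [subst: {c:=List d, b:=Int} | 0 pending]
  clash: List (Int -> a) vs Int

Answer: FAIL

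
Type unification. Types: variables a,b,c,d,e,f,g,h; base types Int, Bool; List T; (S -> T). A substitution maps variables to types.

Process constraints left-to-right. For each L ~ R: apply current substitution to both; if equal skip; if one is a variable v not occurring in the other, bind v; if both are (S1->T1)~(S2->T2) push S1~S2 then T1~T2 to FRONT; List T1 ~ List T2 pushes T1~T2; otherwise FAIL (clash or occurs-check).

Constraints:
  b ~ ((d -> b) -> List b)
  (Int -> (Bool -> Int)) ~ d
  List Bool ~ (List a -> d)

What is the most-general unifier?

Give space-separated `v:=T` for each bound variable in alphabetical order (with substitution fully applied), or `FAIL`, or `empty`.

Answer: FAIL

Derivation:
step 1: unify b ~ ((d -> b) -> List b)  [subst: {-} | 2 pending]
  occurs-check fail: b in ((d -> b) -> List b)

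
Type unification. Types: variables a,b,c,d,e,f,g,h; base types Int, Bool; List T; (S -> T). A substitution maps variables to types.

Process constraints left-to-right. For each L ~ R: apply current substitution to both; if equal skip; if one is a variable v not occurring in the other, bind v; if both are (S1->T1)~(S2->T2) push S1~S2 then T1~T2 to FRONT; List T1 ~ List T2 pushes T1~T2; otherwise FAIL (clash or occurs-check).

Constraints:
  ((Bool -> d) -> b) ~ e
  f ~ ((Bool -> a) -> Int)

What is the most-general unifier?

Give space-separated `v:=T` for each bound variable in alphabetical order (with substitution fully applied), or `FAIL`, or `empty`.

step 1: unify ((Bool -> d) -> b) ~ e  [subst: {-} | 1 pending]
  bind e := ((Bool -> d) -> b)
step 2: unify f ~ ((Bool -> a) -> Int)  [subst: {e:=((Bool -> d) -> b)} | 0 pending]
  bind f := ((Bool -> a) -> Int)

Answer: e:=((Bool -> d) -> b) f:=((Bool -> a) -> Int)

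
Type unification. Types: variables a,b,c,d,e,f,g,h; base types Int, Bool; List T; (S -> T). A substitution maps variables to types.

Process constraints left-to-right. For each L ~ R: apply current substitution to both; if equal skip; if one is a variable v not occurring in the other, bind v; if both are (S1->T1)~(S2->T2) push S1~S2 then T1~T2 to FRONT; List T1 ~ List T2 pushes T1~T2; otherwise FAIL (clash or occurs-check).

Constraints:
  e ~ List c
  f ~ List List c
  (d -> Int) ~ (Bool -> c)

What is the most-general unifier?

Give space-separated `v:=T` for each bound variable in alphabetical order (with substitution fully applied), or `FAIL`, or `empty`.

step 1: unify e ~ List c  [subst: {-} | 2 pending]
  bind e := List c
step 2: unify f ~ List List c  [subst: {e:=List c} | 1 pending]
  bind f := List List c
step 3: unify (d -> Int) ~ (Bool -> c)  [subst: {e:=List c, f:=List List c} | 0 pending]
  -> decompose arrow: push d~Bool, Int~c
step 4: unify d ~ Bool  [subst: {e:=List c, f:=List List c} | 1 pending]
  bind d := Bool
step 5: unify Int ~ c  [subst: {e:=List c, f:=List List c, d:=Bool} | 0 pending]
  bind c := Int

Answer: c:=Int d:=Bool e:=List Int f:=List List Int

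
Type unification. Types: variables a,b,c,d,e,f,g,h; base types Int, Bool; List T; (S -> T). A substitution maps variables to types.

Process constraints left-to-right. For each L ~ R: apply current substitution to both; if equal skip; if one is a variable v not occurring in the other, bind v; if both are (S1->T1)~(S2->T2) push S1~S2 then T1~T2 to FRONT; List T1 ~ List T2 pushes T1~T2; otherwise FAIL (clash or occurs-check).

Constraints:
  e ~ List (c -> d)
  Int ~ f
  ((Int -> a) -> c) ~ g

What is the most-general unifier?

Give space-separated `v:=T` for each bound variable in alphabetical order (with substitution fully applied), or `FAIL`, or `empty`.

step 1: unify e ~ List (c -> d)  [subst: {-} | 2 pending]
  bind e := List (c -> d)
step 2: unify Int ~ f  [subst: {e:=List (c -> d)} | 1 pending]
  bind f := Int
step 3: unify ((Int -> a) -> c) ~ g  [subst: {e:=List (c -> d), f:=Int} | 0 pending]
  bind g := ((Int -> a) -> c)

Answer: e:=List (c -> d) f:=Int g:=((Int -> a) -> c)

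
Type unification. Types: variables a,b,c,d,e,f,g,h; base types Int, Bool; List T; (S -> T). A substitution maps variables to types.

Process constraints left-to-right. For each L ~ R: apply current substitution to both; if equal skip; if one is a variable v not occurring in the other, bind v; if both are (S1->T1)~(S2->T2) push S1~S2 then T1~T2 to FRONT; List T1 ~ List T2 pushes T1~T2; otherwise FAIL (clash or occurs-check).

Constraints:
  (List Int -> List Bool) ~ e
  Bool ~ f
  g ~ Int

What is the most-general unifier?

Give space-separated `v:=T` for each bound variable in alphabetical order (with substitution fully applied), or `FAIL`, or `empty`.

Answer: e:=(List Int -> List Bool) f:=Bool g:=Int

Derivation:
step 1: unify (List Int -> List Bool) ~ e  [subst: {-} | 2 pending]
  bind e := (List Int -> List Bool)
step 2: unify Bool ~ f  [subst: {e:=(List Int -> List Bool)} | 1 pending]
  bind f := Bool
step 3: unify g ~ Int  [subst: {e:=(List Int -> List Bool), f:=Bool} | 0 pending]
  bind g := Int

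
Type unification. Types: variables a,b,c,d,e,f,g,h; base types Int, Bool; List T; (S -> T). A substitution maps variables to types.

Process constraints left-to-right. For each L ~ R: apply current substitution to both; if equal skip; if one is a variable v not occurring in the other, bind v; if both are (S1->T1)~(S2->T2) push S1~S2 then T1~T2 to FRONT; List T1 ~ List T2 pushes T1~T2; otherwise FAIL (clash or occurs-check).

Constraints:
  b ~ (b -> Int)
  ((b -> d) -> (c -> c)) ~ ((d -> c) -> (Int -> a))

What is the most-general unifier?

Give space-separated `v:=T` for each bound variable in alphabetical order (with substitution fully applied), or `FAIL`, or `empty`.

Answer: FAIL

Derivation:
step 1: unify b ~ (b -> Int)  [subst: {-} | 1 pending]
  occurs-check fail: b in (b -> Int)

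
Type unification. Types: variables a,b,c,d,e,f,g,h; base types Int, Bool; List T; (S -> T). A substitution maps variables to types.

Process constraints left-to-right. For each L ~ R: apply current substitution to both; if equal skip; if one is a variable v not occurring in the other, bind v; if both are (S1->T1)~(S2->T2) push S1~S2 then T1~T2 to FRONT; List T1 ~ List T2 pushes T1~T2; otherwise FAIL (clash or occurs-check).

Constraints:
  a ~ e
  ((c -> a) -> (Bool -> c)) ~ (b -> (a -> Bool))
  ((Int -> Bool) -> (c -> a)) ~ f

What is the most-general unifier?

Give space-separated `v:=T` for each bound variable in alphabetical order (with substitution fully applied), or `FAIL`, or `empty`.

Answer: a:=Bool b:=(Bool -> Bool) c:=Bool e:=Bool f:=((Int -> Bool) -> (Bool -> Bool))

Derivation:
step 1: unify a ~ e  [subst: {-} | 2 pending]
  bind a := e
step 2: unify ((c -> e) -> (Bool -> c)) ~ (b -> (e -> Bool))  [subst: {a:=e} | 1 pending]
  -> decompose arrow: push (c -> e)~b, (Bool -> c)~(e -> Bool)
step 3: unify (c -> e) ~ b  [subst: {a:=e} | 2 pending]
  bind b := (c -> e)
step 4: unify (Bool -> c) ~ (e -> Bool)  [subst: {a:=e, b:=(c -> e)} | 1 pending]
  -> decompose arrow: push Bool~e, c~Bool
step 5: unify Bool ~ e  [subst: {a:=e, b:=(c -> e)} | 2 pending]
  bind e := Bool
step 6: unify c ~ Bool  [subst: {a:=e, b:=(c -> e), e:=Bool} | 1 pending]
  bind c := Bool
step 7: unify ((Int -> Bool) -> (Bool -> Bool)) ~ f  [subst: {a:=e, b:=(c -> e), e:=Bool, c:=Bool} | 0 pending]
  bind f := ((Int -> Bool) -> (Bool -> Bool))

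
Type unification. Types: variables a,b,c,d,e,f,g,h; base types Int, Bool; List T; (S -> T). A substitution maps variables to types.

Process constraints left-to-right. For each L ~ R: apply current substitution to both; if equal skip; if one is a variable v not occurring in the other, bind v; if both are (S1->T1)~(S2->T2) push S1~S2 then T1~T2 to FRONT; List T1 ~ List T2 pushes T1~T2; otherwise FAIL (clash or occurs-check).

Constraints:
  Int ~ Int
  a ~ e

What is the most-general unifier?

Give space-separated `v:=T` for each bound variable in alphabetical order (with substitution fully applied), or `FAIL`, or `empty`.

step 1: unify Int ~ Int  [subst: {-} | 1 pending]
  -> identical, skip
step 2: unify a ~ e  [subst: {-} | 0 pending]
  bind a := e

Answer: a:=e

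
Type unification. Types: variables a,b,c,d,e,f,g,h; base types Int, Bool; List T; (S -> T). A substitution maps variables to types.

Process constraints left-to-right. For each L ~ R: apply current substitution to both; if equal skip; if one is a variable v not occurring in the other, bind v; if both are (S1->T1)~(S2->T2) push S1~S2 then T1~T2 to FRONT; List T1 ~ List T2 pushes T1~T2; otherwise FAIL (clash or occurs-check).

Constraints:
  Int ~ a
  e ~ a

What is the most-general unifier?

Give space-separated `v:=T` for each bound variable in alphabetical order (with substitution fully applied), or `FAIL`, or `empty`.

step 1: unify Int ~ a  [subst: {-} | 1 pending]
  bind a := Int
step 2: unify e ~ Int  [subst: {a:=Int} | 0 pending]
  bind e := Int

Answer: a:=Int e:=Int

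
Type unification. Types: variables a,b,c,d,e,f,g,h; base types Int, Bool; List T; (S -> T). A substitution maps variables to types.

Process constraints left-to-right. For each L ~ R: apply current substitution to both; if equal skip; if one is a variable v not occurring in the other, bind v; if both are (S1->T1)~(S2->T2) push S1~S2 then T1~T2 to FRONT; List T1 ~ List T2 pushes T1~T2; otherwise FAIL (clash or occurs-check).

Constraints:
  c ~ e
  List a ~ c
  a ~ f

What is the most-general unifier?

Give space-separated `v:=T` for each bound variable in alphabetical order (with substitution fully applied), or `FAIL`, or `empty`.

Answer: a:=f c:=List f e:=List f

Derivation:
step 1: unify c ~ e  [subst: {-} | 2 pending]
  bind c := e
step 2: unify List a ~ e  [subst: {c:=e} | 1 pending]
  bind e := List a
step 3: unify a ~ f  [subst: {c:=e, e:=List a} | 0 pending]
  bind a := f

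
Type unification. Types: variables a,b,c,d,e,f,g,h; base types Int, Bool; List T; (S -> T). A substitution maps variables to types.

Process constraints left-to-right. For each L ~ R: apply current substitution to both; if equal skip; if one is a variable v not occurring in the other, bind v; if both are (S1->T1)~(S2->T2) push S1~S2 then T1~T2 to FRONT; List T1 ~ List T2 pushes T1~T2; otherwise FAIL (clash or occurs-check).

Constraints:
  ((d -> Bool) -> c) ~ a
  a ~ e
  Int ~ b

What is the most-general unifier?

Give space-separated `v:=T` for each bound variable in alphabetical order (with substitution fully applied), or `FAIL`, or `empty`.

Answer: a:=((d -> Bool) -> c) b:=Int e:=((d -> Bool) -> c)

Derivation:
step 1: unify ((d -> Bool) -> c) ~ a  [subst: {-} | 2 pending]
  bind a := ((d -> Bool) -> c)
step 2: unify ((d -> Bool) -> c) ~ e  [subst: {a:=((d -> Bool) -> c)} | 1 pending]
  bind e := ((d -> Bool) -> c)
step 3: unify Int ~ b  [subst: {a:=((d -> Bool) -> c), e:=((d -> Bool) -> c)} | 0 pending]
  bind b := Int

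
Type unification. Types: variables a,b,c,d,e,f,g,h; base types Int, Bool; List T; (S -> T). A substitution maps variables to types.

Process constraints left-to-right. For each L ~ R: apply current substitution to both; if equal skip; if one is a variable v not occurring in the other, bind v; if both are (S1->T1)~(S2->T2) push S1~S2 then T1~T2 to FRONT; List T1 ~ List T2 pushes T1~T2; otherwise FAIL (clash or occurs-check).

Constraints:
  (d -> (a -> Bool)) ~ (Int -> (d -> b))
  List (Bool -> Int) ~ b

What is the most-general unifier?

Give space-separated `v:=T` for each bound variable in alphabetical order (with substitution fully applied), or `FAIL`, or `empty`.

step 1: unify (d -> (a -> Bool)) ~ (Int -> (d -> b))  [subst: {-} | 1 pending]
  -> decompose arrow: push d~Int, (a -> Bool)~(d -> b)
step 2: unify d ~ Int  [subst: {-} | 2 pending]
  bind d := Int
step 3: unify (a -> Bool) ~ (Int -> b)  [subst: {d:=Int} | 1 pending]
  -> decompose arrow: push a~Int, Bool~b
step 4: unify a ~ Int  [subst: {d:=Int} | 2 pending]
  bind a := Int
step 5: unify Bool ~ b  [subst: {d:=Int, a:=Int} | 1 pending]
  bind b := Bool
step 6: unify List (Bool -> Int) ~ Bool  [subst: {d:=Int, a:=Int, b:=Bool} | 0 pending]
  clash: List (Bool -> Int) vs Bool

Answer: FAIL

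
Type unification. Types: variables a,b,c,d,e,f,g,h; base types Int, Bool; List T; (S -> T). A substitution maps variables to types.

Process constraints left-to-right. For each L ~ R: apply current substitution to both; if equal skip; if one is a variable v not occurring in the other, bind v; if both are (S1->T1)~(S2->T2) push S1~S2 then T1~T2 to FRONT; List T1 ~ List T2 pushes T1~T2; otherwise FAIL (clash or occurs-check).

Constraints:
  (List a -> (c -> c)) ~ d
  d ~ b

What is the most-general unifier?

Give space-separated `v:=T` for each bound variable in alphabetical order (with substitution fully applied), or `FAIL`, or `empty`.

Answer: b:=(List a -> (c -> c)) d:=(List a -> (c -> c))

Derivation:
step 1: unify (List a -> (c -> c)) ~ d  [subst: {-} | 1 pending]
  bind d := (List a -> (c -> c))
step 2: unify (List a -> (c -> c)) ~ b  [subst: {d:=(List a -> (c -> c))} | 0 pending]
  bind b := (List a -> (c -> c))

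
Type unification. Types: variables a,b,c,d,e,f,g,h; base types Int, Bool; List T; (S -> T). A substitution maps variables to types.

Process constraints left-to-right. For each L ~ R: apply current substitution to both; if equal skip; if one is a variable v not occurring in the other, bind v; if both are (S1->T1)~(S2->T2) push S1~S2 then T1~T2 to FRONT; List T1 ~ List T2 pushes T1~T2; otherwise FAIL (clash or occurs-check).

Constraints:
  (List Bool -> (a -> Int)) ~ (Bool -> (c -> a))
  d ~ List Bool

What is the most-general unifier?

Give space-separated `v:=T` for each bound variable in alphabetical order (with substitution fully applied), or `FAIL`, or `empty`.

step 1: unify (List Bool -> (a -> Int)) ~ (Bool -> (c -> a))  [subst: {-} | 1 pending]
  -> decompose arrow: push List Bool~Bool, (a -> Int)~(c -> a)
step 2: unify List Bool ~ Bool  [subst: {-} | 2 pending]
  clash: List Bool vs Bool

Answer: FAIL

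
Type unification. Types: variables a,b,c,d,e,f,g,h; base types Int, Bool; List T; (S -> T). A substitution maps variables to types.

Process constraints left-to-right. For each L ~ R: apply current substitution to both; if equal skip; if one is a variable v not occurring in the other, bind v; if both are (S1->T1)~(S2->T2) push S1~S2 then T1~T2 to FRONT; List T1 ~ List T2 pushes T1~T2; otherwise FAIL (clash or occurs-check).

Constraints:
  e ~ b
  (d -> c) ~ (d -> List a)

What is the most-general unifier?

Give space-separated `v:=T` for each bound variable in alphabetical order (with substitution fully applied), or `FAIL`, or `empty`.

Answer: c:=List a e:=b

Derivation:
step 1: unify e ~ b  [subst: {-} | 1 pending]
  bind e := b
step 2: unify (d -> c) ~ (d -> List a)  [subst: {e:=b} | 0 pending]
  -> decompose arrow: push d~d, c~List a
step 3: unify d ~ d  [subst: {e:=b} | 1 pending]
  -> identical, skip
step 4: unify c ~ List a  [subst: {e:=b} | 0 pending]
  bind c := List a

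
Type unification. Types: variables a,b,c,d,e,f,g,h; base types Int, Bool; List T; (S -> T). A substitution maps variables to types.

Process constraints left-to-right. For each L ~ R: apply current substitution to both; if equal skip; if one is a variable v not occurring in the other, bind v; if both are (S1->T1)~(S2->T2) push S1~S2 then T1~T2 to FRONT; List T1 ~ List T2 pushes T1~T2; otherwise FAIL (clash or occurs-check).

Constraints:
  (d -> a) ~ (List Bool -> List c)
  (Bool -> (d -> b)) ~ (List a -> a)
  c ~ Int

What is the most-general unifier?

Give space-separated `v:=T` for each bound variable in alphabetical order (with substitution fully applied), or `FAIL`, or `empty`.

step 1: unify (d -> a) ~ (List Bool -> List c)  [subst: {-} | 2 pending]
  -> decompose arrow: push d~List Bool, a~List c
step 2: unify d ~ List Bool  [subst: {-} | 3 pending]
  bind d := List Bool
step 3: unify a ~ List c  [subst: {d:=List Bool} | 2 pending]
  bind a := List c
step 4: unify (Bool -> (List Bool -> b)) ~ (List List c -> List c)  [subst: {d:=List Bool, a:=List c} | 1 pending]
  -> decompose arrow: push Bool~List List c, (List Bool -> b)~List c
step 5: unify Bool ~ List List c  [subst: {d:=List Bool, a:=List c} | 2 pending]
  clash: Bool vs List List c

Answer: FAIL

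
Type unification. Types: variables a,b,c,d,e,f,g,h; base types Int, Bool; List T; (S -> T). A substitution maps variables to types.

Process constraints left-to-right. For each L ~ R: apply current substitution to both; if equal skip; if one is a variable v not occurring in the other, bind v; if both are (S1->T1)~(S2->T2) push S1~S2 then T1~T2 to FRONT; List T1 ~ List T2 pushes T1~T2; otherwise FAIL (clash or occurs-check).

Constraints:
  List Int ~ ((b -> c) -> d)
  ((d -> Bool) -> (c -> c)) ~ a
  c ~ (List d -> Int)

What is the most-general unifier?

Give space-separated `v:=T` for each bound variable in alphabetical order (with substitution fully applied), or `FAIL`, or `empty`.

step 1: unify List Int ~ ((b -> c) -> d)  [subst: {-} | 2 pending]
  clash: List Int vs ((b -> c) -> d)

Answer: FAIL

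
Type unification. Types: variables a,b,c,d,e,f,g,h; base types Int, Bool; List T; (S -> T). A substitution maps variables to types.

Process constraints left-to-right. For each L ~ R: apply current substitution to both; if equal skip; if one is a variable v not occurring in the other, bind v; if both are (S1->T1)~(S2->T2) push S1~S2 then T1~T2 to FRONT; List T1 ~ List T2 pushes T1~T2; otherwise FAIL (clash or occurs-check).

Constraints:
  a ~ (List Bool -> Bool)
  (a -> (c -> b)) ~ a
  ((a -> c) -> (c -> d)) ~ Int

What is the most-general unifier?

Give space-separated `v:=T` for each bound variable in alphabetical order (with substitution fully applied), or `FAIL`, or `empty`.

Answer: FAIL

Derivation:
step 1: unify a ~ (List Bool -> Bool)  [subst: {-} | 2 pending]
  bind a := (List Bool -> Bool)
step 2: unify ((List Bool -> Bool) -> (c -> b)) ~ (List Bool -> Bool)  [subst: {a:=(List Bool -> Bool)} | 1 pending]
  -> decompose arrow: push (List Bool -> Bool)~List Bool, (c -> b)~Bool
step 3: unify (List Bool -> Bool) ~ List Bool  [subst: {a:=(List Bool -> Bool)} | 2 pending]
  clash: (List Bool -> Bool) vs List Bool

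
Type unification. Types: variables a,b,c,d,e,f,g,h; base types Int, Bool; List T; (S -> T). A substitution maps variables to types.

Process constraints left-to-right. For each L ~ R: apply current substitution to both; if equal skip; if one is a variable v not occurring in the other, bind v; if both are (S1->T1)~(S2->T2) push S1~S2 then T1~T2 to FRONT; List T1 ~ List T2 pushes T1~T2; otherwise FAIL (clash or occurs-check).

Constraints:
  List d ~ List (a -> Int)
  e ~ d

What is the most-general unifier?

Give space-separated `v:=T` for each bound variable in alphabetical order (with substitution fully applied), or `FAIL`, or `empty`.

step 1: unify List d ~ List (a -> Int)  [subst: {-} | 1 pending]
  -> decompose List: push d~(a -> Int)
step 2: unify d ~ (a -> Int)  [subst: {-} | 1 pending]
  bind d := (a -> Int)
step 3: unify e ~ (a -> Int)  [subst: {d:=(a -> Int)} | 0 pending]
  bind e := (a -> Int)

Answer: d:=(a -> Int) e:=(a -> Int)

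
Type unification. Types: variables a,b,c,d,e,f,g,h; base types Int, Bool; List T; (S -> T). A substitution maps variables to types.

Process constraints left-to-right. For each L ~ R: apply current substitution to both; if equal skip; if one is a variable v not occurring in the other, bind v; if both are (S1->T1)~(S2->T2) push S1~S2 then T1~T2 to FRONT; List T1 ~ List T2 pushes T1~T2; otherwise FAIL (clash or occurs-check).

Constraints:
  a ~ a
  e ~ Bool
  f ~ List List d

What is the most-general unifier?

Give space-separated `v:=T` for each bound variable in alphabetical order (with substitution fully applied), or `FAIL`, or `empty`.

step 1: unify a ~ a  [subst: {-} | 2 pending]
  -> identical, skip
step 2: unify e ~ Bool  [subst: {-} | 1 pending]
  bind e := Bool
step 3: unify f ~ List List d  [subst: {e:=Bool} | 0 pending]
  bind f := List List d

Answer: e:=Bool f:=List List d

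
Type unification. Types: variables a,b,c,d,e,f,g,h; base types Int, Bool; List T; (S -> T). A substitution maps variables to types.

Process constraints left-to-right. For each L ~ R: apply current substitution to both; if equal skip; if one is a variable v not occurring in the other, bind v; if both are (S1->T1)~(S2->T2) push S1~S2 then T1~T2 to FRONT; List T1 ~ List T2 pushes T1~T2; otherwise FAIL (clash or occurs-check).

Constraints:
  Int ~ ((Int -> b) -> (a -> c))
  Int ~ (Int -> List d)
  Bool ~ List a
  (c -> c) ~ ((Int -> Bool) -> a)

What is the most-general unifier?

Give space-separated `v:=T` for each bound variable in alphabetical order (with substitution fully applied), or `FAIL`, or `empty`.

step 1: unify Int ~ ((Int -> b) -> (a -> c))  [subst: {-} | 3 pending]
  clash: Int vs ((Int -> b) -> (a -> c))

Answer: FAIL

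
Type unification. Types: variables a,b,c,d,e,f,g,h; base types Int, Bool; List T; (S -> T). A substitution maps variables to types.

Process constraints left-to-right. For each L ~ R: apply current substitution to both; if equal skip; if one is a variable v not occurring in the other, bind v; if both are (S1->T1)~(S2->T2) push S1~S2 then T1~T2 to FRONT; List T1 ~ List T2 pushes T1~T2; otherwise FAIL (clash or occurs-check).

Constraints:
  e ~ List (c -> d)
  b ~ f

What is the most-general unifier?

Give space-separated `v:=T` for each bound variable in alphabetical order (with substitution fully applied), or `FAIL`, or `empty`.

Answer: b:=f e:=List (c -> d)

Derivation:
step 1: unify e ~ List (c -> d)  [subst: {-} | 1 pending]
  bind e := List (c -> d)
step 2: unify b ~ f  [subst: {e:=List (c -> d)} | 0 pending]
  bind b := f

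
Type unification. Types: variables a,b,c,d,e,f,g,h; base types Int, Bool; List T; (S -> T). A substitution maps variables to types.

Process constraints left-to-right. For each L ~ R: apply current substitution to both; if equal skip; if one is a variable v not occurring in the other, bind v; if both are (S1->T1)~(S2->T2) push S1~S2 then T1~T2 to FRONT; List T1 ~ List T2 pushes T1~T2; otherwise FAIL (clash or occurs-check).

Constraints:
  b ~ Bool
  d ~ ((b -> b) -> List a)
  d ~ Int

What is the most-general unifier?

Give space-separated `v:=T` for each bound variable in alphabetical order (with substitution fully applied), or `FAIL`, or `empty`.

Answer: FAIL

Derivation:
step 1: unify b ~ Bool  [subst: {-} | 2 pending]
  bind b := Bool
step 2: unify d ~ ((Bool -> Bool) -> List a)  [subst: {b:=Bool} | 1 pending]
  bind d := ((Bool -> Bool) -> List a)
step 3: unify ((Bool -> Bool) -> List a) ~ Int  [subst: {b:=Bool, d:=((Bool -> Bool) -> List a)} | 0 pending]
  clash: ((Bool -> Bool) -> List a) vs Int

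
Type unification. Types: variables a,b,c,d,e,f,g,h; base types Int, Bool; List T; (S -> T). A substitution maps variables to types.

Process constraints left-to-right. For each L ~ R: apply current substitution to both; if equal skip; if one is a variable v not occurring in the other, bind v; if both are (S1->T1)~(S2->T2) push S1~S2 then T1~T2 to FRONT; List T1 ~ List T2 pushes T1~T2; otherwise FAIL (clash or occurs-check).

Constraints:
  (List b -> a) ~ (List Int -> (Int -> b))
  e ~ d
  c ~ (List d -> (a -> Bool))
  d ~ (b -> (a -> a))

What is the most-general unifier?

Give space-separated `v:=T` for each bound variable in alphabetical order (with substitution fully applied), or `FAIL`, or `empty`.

Answer: a:=(Int -> Int) b:=Int c:=(List (Int -> ((Int -> Int) -> (Int -> Int))) -> ((Int -> Int) -> Bool)) d:=(Int -> ((Int -> Int) -> (Int -> Int))) e:=(Int -> ((Int -> Int) -> (Int -> Int)))

Derivation:
step 1: unify (List b -> a) ~ (List Int -> (Int -> b))  [subst: {-} | 3 pending]
  -> decompose arrow: push List b~List Int, a~(Int -> b)
step 2: unify List b ~ List Int  [subst: {-} | 4 pending]
  -> decompose List: push b~Int
step 3: unify b ~ Int  [subst: {-} | 4 pending]
  bind b := Int
step 4: unify a ~ (Int -> Int)  [subst: {b:=Int} | 3 pending]
  bind a := (Int -> Int)
step 5: unify e ~ d  [subst: {b:=Int, a:=(Int -> Int)} | 2 pending]
  bind e := d
step 6: unify c ~ (List d -> ((Int -> Int) -> Bool))  [subst: {b:=Int, a:=(Int -> Int), e:=d} | 1 pending]
  bind c := (List d -> ((Int -> Int) -> Bool))
step 7: unify d ~ (Int -> ((Int -> Int) -> (Int -> Int)))  [subst: {b:=Int, a:=(Int -> Int), e:=d, c:=(List d -> ((Int -> Int) -> Bool))} | 0 pending]
  bind d := (Int -> ((Int -> Int) -> (Int -> Int)))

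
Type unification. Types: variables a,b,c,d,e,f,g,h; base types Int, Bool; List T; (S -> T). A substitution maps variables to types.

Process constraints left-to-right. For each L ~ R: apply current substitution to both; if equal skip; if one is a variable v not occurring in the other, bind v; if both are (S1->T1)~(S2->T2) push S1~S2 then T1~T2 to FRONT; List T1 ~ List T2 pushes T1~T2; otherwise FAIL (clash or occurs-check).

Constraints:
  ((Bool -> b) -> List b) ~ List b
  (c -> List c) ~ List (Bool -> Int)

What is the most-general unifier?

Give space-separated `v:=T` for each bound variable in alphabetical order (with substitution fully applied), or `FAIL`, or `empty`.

Answer: FAIL

Derivation:
step 1: unify ((Bool -> b) -> List b) ~ List b  [subst: {-} | 1 pending]
  clash: ((Bool -> b) -> List b) vs List b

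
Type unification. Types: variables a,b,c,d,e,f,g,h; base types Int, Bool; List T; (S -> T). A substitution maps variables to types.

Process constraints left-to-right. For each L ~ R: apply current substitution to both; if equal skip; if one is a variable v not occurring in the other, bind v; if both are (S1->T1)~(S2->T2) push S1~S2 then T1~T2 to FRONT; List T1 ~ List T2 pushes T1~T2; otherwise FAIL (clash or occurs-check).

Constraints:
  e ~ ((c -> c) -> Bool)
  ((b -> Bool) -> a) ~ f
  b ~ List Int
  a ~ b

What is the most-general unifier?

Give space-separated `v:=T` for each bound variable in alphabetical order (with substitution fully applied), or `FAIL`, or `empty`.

step 1: unify e ~ ((c -> c) -> Bool)  [subst: {-} | 3 pending]
  bind e := ((c -> c) -> Bool)
step 2: unify ((b -> Bool) -> a) ~ f  [subst: {e:=((c -> c) -> Bool)} | 2 pending]
  bind f := ((b -> Bool) -> a)
step 3: unify b ~ List Int  [subst: {e:=((c -> c) -> Bool), f:=((b -> Bool) -> a)} | 1 pending]
  bind b := List Int
step 4: unify a ~ List Int  [subst: {e:=((c -> c) -> Bool), f:=((b -> Bool) -> a), b:=List Int} | 0 pending]
  bind a := List Int

Answer: a:=List Int b:=List Int e:=((c -> c) -> Bool) f:=((List Int -> Bool) -> List Int)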